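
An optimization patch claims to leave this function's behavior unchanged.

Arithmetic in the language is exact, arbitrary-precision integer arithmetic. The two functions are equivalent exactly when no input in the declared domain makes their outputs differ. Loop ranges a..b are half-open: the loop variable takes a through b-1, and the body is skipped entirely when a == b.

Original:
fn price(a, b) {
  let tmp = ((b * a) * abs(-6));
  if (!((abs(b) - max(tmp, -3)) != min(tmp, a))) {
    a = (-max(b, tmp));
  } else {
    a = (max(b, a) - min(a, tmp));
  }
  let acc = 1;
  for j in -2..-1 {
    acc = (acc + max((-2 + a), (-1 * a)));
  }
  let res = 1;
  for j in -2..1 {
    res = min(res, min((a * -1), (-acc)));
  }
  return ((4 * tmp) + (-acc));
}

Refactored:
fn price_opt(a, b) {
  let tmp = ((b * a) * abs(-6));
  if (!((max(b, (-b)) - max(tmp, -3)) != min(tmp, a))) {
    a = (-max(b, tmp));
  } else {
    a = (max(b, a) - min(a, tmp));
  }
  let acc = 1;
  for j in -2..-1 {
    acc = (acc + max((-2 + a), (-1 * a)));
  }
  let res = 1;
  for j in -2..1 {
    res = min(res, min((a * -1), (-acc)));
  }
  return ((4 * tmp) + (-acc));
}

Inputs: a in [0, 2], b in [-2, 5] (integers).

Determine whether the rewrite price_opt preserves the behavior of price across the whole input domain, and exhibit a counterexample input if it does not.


Side by side, the visible changes include: min/max/abs usage differs.
As a probe, take a=0, b=3: price runs tmp := 0 | (!((abs(b) - max(tmp, -3)) != min(tmp, a))): false | a := 3 | acc := 1 | iter j=-2: | acc := 2 | res := 1 | iter j=-2: | res := -3 | iter j=-1: | res := -3 | iter j=0: | res := -3 | result -2; price_opt runs tmp := 0 | (!((max(b, (-b)) - max(tmp, -3)) != min(tmp, a))): false | a := 3 | acc := 1 | iter j=-2: | acc := 2 | res := 1 | iter j=-2: | res := -3 | iter j=-1: | res := -3 | iter j=0: | res := -3 | result -2; both end at -2.
Across all 24 domain points the two functions coincide.
verdict: equivalent


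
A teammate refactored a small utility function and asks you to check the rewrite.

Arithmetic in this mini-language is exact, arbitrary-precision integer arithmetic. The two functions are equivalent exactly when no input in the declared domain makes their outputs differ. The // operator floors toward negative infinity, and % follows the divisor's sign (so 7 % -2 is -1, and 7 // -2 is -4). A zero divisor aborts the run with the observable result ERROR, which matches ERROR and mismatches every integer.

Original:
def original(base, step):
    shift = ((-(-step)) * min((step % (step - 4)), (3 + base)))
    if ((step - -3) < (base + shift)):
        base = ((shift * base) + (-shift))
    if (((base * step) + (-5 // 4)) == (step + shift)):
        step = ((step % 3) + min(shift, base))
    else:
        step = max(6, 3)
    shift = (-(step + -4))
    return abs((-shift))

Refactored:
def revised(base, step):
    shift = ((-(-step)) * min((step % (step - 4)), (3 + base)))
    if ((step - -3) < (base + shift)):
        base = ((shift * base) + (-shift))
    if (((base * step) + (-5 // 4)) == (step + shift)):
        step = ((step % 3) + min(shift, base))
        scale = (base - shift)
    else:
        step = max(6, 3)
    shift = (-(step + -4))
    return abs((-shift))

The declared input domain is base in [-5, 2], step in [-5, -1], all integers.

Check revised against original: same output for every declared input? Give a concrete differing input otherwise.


Side by side, the visible changes include: arithmetic usage differs; also local variable names differ; also statement counts differ.
As a probe, take base=1, step=-3: original runs shift = 9; ((step - -3) < (base + shift)) -> true; base = 0; (((base * step) + (-5 // 4)) == (step + shift)) -> false; step = 6; shift = -2; return 2; revised runs shift = 9; ((step - -3) < (base + shift)) -> true; base = 0; (((base * step) + (-5 // 4)) == (step + shift)) -> false; step = 6; shift = -2; return 2; both end at 2.
Checked all 40 inputs in the declared domain: the outputs agree on every one.
verdict: equivalent


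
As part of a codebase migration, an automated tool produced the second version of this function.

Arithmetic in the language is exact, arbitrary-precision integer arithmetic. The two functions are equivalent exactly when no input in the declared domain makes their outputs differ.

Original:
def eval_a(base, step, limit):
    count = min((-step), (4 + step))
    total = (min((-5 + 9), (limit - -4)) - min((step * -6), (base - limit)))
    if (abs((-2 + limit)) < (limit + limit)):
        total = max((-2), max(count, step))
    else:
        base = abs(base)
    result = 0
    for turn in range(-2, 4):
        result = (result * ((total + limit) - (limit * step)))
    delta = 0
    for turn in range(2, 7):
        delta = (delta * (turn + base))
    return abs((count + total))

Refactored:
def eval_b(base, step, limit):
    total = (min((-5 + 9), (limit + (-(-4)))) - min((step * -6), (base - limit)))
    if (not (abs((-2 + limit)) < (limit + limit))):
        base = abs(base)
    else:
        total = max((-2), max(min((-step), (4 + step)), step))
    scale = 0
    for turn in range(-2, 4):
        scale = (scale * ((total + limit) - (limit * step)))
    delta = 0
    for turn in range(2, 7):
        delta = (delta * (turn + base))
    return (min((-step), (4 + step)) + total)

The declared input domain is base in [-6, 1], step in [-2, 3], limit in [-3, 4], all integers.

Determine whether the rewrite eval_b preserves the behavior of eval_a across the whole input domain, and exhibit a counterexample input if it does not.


There is a counterexample at base=0, step=-1, limit=-3: 1 on one side, -1 on the other.
eval_a: count=1, then total=-2, then (abs((-2 + limit)) < (limit + limit)) is false, then base=0, then result=0, then (turn=-2), then result=0, then (turn=-1), then result=0, then (turn=0), then result=0, then (turn=1), then result=0, then (turn=2), then result=0, then (turn=3), then result=0, then delta=0, then (turn=2), then delta=0, then (turn=3), then delta=0, then (turn=4), then delta=0, then (turn=5), then delta=0, then (turn=6), then delta=0, then returns 1
eval_b: total=-2, then (not (abs((-2 + limit)) < (limit + limit))) is true, then base=0, then scale=0, then (turn=-2), then scale=0, then (turn=-1), then scale=0, then (turn=0), then scale=0, then (turn=1), then scale=0, then (turn=2), then scale=0, then (turn=3), then scale=0, then delta=0, then (turn=2), then delta=0, then (turn=3), then delta=0, then (turn=4), then delta=0, then (turn=5), then delta=0, then (turn=6), then delta=0, then returns -1
verdict: not equivalent; witness: base=0, step=-1, limit=-3


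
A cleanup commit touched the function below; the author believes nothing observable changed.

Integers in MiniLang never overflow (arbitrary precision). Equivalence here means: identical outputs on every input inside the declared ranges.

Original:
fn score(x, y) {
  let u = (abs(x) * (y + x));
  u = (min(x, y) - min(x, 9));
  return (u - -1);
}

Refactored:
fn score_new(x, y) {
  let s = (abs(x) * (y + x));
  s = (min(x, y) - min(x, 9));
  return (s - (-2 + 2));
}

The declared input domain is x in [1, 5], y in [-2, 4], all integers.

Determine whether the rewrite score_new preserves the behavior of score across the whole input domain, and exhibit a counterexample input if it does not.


Run the pair on x=1, y=-2.
score: u := -1 | u := -3 | result -2
score_new: s := -1 | s := -3 | result -3
-2 against -3: the behavior changed.
verdict: not equivalent; witness: x=1, y=-2


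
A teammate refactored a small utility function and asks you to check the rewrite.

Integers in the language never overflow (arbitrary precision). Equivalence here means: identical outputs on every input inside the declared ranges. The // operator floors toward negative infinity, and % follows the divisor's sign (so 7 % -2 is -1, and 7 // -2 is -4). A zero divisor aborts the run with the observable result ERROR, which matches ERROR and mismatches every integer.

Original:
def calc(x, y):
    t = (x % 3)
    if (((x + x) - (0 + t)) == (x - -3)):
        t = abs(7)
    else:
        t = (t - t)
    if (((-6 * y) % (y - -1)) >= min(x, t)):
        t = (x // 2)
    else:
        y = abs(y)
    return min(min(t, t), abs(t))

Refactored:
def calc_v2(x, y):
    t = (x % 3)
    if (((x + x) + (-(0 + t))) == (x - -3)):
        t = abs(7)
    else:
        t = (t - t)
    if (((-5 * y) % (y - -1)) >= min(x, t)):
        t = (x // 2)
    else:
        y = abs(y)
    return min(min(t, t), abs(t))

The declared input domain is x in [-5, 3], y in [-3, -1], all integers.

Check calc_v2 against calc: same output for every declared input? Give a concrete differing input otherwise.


Not equivalent: x=2, y=-3 separates them (1 vs 0).
calc: t = 2; (((x + x) - (0 + t)) == (x - -3)) -> false; t = 0; (((-6 * y) % (y - -1)) >= min(x, t)) -> true; t = 1; return 1
calc_v2: t = 2; (((x + x) + (-(0 + t))) == (x - -3)) -> false; t = 0; (((-5 * y) % (y - -1)) >= min(x, t)) -> false; y = 3; return 0
verdict: not equivalent; witness: x=2, y=-3


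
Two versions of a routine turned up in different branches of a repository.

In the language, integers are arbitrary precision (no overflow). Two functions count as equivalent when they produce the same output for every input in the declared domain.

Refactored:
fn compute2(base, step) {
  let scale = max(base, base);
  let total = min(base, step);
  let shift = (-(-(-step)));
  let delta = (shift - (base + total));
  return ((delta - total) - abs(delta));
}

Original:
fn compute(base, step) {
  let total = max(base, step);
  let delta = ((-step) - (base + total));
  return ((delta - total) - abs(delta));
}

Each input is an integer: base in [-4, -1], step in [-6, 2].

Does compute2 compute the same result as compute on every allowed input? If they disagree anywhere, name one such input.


Not equivalent: base=-4, step=-6 separates them (4 vs 6).
compute: total := -4 | delta := 14 | result 4
compute2: scale := -4 | total := -6 | shift := 6 | delta := 16 | result 6
verdict: not equivalent; witness: base=-4, step=-6


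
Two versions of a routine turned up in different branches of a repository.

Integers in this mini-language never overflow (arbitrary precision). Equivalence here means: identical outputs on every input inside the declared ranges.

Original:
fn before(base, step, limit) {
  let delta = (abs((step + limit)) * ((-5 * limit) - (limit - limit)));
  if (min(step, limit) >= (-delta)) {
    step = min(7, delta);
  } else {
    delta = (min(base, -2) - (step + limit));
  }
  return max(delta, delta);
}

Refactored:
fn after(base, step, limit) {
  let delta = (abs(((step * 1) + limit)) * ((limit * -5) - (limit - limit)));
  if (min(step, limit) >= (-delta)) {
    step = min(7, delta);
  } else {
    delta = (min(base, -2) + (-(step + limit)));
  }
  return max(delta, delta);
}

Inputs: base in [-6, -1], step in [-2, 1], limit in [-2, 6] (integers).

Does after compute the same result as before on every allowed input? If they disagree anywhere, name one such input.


Behavior is preserved: although constant usage differs; and arithmetic usage differs, the outputs never diverge.
Tracing base=-5, step=0, limit=-1: before: delta becomes 5; next (min(step, limit) >= (-delta)) evaluates to true; next step becomes 5; next final value 5 | after: delta becomes 5; next (min(step, limit) >= (-delta)) evaluates to true; next step becomes 5; next final value 5 — matching result 5.
Across all 216 domain points the two functions coincide.
verdict: equivalent


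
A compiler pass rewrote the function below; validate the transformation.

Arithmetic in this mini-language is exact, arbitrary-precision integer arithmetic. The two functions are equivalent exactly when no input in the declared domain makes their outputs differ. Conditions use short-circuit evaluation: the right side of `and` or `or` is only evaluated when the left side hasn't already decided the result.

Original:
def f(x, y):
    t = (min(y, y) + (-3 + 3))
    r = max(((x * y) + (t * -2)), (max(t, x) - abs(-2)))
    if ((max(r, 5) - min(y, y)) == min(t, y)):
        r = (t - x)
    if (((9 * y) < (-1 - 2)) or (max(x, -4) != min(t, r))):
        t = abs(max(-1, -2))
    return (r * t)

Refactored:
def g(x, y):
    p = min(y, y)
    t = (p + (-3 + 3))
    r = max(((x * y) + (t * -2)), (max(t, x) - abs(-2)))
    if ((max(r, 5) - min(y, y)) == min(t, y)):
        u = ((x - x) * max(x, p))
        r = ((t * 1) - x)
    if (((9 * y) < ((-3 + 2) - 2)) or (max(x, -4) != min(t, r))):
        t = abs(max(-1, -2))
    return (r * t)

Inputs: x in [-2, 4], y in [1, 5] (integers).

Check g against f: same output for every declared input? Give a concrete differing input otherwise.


This is a faithful refactor — arithmetic usage differs; and statement counts differ; and min/max/abs usage differs; and local variable names differ; and constant usage differs, but the computed results match everywhere.
Spot check at x=4, y=5 — f: t becomes 5; next r becomes 10; next ((max(r, 5) - min(y, y)) == min(t, y)) evaluates to true; next r becomes 1; next (((9 * y) < (-1 - 2)) or (max(x, -4) != min(t, r))) evaluates to true; next t becomes 1; next final value 1. g: p becomes 5; next t becomes 5; next r becomes 10; next ((max(r, 5) - min(y, y)) == min(t, y)) evaluates to true; next u becomes 0; next r becomes 1; next (((9 * y) < ((-3 + 2) - 2)) or (max(x, -4) != min(t, r))) evaluates to true; next t becomes 1; next final value 1. Both give 1.
Across all 35 domain points the two functions coincide.
verdict: equivalent


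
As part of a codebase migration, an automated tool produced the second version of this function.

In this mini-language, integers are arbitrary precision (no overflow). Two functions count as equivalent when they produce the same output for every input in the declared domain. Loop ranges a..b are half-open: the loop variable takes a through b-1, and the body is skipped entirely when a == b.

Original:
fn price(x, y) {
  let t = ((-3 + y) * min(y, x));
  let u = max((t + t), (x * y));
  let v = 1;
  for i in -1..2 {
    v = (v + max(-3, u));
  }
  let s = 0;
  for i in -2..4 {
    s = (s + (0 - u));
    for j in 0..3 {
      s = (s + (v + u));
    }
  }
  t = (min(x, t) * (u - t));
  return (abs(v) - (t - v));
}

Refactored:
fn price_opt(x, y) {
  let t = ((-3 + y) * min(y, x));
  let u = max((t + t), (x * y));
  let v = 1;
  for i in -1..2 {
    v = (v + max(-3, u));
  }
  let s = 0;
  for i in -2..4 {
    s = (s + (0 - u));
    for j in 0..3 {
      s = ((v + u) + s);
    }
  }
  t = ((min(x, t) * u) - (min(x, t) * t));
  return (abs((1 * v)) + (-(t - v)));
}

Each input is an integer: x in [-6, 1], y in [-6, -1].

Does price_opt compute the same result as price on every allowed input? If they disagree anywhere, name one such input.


Reading the diff, among the changes: arithmetic usage differs; and constant usage differs; and min/max/abs usage differs.
One worked example (x=-4, y=-5) — price: t becomes 40; next u becomes 80; next v becomes 1; next at i=-1:; next v becomes 81; next at i=0:; next v becomes 161; next at i=1:; next v becomes 241; next s becomes 0; next at i=-2:; next s becomes -80; next at j=0:; next s becomes 241; next at j=1:; next s becomes 562; next at j=2:; next s becomes 883; next at i=-1:; next s becomes 803; next at j=0:; next s becomes 1124; next at j=1:; next s becomes 1445; next at j=2:; next s becomes 1766; next at i=0:; next s becomes 1686; next at j=0:; next s becomes 2007; next at j=1:; next s becomes 2328; next at j=2:; next s becomes 2649; next at i=1:; next s becomes 2569; next at j=0:; next s becomes 2890; next at j=1:; next s becomes 3211; next at j=2:; next s becomes 3532; next at i=2:; next s becomes 3452; next at j=0:; next s becomes 3773; next at j=1:; next s becomes 4094; next at j=2:; next s becomes 4415; next at i=3:; next s becomes 4335; next at j=0:; next s becomes 4656; next at j=1:; next s becomes 4977; next at j=2:; next s becomes 5298; next t becomes -160; next final value 642; price_opt: t becomes 40; next u becomes 80; next v becomes 1; next at i=-1:; next v becomes 81; next at i=0:; next v becomes 161; next at i=1:; next v becomes 241; next s becomes 0; next at i=-2:; next s becomes -80; next at j=0:; next s becomes 241; next at j=1:; next s becomes 562; next at j=2:; next s becomes 883; next at i=-1:; next s becomes 803; next at j=0:; next s becomes 1124; next at j=1:; next s becomes 1445; next at j=2:; next s becomes 1766; next at i=0:; next s becomes 1686; next at j=0:; next s becomes 2007; next at j=1:; next s becomes 2328; next at j=2:; next s becomes 2649; next at i=1:; next s becomes 2569; next at j=0:; next s becomes 2890; next at j=1:; next s becomes 3211; next at j=2:; next s becomes 3532; next at i=2:; next s becomes 3452; next at j=0:; next s becomes 3773; next at j=1:; next s becomes 4094; next at j=2:; next s becomes 4415; next at i=3:; next s becomes 4335; next at j=0:; next s becomes 4656; next at j=1:; next s becomes 4977; next at j=2:; next s becomes 5298; next t becomes -160; next final value 642; agreement on 642.
Sweeping the whole domain (48 inputs) finds no disagreement.
verdict: equivalent


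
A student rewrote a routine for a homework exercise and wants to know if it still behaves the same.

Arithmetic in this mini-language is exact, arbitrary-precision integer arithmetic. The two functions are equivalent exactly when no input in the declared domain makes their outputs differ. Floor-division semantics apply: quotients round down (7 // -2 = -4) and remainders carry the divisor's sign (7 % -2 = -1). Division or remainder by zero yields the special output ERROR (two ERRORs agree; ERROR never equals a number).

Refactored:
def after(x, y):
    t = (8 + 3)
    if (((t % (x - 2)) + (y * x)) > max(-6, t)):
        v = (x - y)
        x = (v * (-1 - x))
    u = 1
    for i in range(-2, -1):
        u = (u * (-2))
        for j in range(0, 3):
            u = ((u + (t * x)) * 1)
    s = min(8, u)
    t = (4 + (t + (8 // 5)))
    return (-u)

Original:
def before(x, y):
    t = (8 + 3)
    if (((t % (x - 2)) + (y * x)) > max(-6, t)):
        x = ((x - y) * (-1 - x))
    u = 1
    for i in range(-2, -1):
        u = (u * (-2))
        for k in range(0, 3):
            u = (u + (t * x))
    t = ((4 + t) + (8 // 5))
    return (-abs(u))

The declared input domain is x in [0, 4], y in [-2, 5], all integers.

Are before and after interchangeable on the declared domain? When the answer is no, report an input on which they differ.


Try x=0, y=-2.
before: t becomes 11; next (((t % (x - 2)) + (y * x)) > max(-6, t)) evaluates to false; next u becomes 1; next at i=-2:; next u becomes -2; next at k=0:; next u becomes -2; next at k=1:; next u becomes -2; next at k=2:; next u becomes -2; next t becomes 16; next final value -2
after: t becomes 11; next (((t % (x - 2)) + (y * x)) > max(-6, t)) evaluates to false; next u becomes 1; next at i=-2:; next u becomes -2; next at j=0:; next u becomes -2; next at j=1:; next u becomes -2; next at j=2:; next u becomes -2; next s becomes -2; next t becomes 16; next final value 2
-2 and 2 differ, so these are not the same function on this domain.
verdict: not equivalent; witness: x=0, y=-2


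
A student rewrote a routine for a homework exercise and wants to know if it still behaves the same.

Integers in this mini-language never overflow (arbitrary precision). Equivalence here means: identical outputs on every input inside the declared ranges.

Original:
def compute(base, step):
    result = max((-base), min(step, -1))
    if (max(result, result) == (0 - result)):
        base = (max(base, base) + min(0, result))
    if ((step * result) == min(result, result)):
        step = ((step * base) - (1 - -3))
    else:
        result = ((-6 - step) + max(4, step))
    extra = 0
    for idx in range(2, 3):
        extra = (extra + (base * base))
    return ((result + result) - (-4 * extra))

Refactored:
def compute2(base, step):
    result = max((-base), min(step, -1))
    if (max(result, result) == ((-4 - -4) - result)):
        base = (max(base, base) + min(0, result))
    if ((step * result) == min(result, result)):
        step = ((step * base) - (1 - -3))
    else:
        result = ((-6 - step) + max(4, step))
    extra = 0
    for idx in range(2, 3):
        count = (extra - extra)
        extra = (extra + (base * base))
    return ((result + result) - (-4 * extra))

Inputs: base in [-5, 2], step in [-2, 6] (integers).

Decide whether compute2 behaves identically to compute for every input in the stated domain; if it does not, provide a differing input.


Changes here: constant usage differs, local variable names differ, statement counts differ, arithmetic usage differs; the full 72-point sweep finds no disagreement.
verdict: equivalent


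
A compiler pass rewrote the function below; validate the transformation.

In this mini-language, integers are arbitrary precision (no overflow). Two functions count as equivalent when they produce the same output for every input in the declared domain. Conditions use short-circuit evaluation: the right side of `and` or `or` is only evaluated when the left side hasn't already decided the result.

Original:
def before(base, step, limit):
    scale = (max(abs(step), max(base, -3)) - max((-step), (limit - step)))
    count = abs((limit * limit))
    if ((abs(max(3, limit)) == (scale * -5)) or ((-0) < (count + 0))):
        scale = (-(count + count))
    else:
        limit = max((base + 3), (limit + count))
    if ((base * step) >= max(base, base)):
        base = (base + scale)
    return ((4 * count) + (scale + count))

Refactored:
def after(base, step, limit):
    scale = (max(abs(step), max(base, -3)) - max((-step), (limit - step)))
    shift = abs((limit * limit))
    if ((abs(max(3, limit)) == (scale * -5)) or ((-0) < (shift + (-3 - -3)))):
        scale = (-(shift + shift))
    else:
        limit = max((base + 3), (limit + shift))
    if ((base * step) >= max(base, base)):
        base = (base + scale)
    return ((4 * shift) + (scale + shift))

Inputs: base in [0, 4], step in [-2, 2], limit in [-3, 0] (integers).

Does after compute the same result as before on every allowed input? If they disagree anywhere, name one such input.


This is a faithful refactor — constant usage differs, plus local variable names differ, plus arithmetic usage differs, but the computed results match everywhere.
Spot check at base=3, step=-1, limit=0 — before: scale = 2; count = 0; ((abs(max(3, limit)) == (scale * -5)) or ((-0) < (count + 0))) -> false; limit = 6; ((base * step) >= max(base, base)) -> false; return 2. after: scale = 2; shift = 0; ((abs(max(3, limit)) == (scale * -5)) or ((-0) < (shift + (-3 - -3)))) -> false; limit = 6; ((base * step) >= max(base, base)) -> false; return 2. Both give 2.
Across all 100 domain points the two functions coincide.
verdict: equivalent


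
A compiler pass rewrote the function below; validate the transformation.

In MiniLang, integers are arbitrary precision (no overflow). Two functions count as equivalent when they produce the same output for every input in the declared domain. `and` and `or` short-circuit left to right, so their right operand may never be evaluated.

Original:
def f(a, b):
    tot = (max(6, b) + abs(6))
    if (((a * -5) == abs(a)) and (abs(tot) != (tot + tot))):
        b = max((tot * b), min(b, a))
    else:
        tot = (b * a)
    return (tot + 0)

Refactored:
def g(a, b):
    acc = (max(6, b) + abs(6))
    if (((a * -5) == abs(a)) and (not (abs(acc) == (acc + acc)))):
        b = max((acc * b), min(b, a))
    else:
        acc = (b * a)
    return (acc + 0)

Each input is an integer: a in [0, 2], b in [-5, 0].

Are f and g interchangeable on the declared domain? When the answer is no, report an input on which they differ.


Comparing the listings, the differences include: local variable names differ, plus comparison usage differs, plus boolean connective usage differs.
One worked example (a=1, b=0) — f: tot=12, then (((a * -5) == abs(a)) and (abs(tot) != (tot + tot))) is false, then tot=0, then returns 0; g: acc=12, then (((a * -5) == abs(a)) and (not (abs(acc) == (acc + acc)))) is false, then acc=0, then returns 0; agreement on 0.
Every one of the 18 inputs gives matching results.
verdict: equivalent


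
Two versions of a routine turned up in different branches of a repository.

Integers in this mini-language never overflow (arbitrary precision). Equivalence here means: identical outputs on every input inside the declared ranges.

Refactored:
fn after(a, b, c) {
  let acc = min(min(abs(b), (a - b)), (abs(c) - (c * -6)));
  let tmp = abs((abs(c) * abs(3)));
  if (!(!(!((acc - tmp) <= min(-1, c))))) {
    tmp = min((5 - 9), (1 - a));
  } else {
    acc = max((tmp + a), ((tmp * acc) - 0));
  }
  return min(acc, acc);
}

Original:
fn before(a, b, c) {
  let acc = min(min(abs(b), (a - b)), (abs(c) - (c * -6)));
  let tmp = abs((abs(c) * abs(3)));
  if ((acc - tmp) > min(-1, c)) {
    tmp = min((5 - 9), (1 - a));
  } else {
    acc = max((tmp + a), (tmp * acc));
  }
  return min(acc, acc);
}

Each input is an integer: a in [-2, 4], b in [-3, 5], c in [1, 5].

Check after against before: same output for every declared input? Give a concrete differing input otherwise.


Reading the diff, among the changes: constant usage differs; and boolean connective usage differs; and comparison usage differs; and arithmetic usage differs.
As a probe, take a=2, b=0, c=5: before runs acc=0, then tmp=15, then ((acc - tmp) > min(-1, c)) is false, then acc=17, then returns 17; after runs acc=0, then tmp=15, then (!(!(!((acc - tmp) <= min(-1, c))))) is false, then acc=17, then returns 17; both end at 17.
Sweeping the whole domain (315 inputs) finds no disagreement.
verdict: equivalent


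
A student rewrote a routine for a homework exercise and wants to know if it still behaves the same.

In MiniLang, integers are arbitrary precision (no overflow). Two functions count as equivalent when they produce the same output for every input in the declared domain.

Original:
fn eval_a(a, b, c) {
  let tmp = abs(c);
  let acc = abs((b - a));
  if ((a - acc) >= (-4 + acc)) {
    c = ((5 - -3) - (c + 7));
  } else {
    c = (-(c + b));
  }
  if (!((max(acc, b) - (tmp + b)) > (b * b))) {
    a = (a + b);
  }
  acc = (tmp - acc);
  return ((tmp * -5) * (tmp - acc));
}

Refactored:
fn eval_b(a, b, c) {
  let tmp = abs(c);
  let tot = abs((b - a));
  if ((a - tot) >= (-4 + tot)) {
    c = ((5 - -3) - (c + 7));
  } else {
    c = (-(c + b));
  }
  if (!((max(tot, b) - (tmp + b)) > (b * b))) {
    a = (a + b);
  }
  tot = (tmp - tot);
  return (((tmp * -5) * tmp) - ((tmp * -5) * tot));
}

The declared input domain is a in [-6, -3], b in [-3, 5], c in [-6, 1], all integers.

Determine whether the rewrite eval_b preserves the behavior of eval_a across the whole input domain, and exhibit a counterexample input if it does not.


Behavior is preserved: although constant usage differs, and arithmetic usage differs, and local variable names differ, the outputs never diverge.
Spot check at a=-3, b=-1, c=1 — eval_a: tmp = 1; acc = 2; ((a - acc) >= (-4 + acc)) -> false; c = 0; (!((max(acc, b) - (tmp + b)) > (b * b))) -> false; acc = -1; return -10. eval_b: tmp = 1; tot = 2; ((a - tot) >= (-4 + tot)) -> false; c = 0; (!((max(tot, b) - (tmp + b)) > (b * b))) -> false; tot = -1; return -10. Both give -10.
An exhaustive pass over the 288 declared inputs shows identical outputs.
verdict: equivalent


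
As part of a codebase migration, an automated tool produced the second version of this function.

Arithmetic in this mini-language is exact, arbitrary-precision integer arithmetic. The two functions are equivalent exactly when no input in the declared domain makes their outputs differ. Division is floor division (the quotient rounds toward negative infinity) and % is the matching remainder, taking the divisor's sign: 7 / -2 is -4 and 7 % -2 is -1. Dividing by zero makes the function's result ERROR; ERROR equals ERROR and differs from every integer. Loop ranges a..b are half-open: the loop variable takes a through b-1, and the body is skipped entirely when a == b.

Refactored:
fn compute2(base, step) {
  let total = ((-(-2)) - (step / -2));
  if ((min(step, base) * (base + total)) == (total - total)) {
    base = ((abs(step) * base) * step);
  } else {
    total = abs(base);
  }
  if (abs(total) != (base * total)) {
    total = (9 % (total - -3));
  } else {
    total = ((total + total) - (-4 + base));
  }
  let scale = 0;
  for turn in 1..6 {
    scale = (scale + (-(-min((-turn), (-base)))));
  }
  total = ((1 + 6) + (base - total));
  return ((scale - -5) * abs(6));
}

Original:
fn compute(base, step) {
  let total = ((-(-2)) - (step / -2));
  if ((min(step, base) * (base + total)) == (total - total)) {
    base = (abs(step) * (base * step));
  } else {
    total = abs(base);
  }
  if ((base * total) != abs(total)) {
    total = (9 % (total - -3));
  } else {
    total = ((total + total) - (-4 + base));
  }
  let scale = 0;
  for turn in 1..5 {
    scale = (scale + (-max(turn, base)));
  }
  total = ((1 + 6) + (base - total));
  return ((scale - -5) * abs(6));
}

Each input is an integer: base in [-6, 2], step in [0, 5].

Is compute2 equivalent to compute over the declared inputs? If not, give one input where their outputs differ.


Run the pair on base=-6, step=0.
compute: total=2, then ((min(step, base) * (base + total)) == (total - total)) is false, then total=6, then ((base * total) != abs(total)) is true, then total=0, then scale=0, then (turn=1), then scale=-1, then (turn=2), then scale=-3, then (turn=3), then scale=-6, then (turn=4), then scale=-10, then total=1, then returns -30
compute2: total=2, then ((min(step, base) * (base + total)) == (total - total)) is false, then total=6, then (abs(total) != (base * total)) is true, then total=0, then scale=0, then (turn=1), then scale=-1, then (turn=2), then scale=-3, then (turn=3), then scale=-6, then (turn=4), then scale=-10, then (turn=5), then scale=-15, then total=1, then returns -60
-30 != -60, so the rewrite changes behavior.
verdict: not equivalent; witness: base=-6, step=0


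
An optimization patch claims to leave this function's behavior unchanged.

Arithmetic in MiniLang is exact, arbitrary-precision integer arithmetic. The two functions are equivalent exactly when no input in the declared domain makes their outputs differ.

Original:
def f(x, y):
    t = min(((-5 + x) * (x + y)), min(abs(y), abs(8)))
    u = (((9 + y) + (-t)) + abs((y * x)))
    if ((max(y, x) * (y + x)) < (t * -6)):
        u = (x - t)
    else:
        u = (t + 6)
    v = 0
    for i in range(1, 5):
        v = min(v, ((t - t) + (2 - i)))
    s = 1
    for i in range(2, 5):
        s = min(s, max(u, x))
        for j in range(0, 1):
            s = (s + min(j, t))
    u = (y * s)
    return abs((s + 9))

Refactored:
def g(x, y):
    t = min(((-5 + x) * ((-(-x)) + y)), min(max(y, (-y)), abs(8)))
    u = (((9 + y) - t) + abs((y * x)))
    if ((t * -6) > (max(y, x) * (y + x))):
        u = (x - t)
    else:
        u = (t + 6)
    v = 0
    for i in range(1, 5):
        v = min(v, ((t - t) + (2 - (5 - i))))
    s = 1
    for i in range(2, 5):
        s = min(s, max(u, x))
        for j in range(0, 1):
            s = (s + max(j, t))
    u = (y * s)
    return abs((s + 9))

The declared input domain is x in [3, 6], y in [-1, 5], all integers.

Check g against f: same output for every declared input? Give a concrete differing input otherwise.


Try x=3, y=-1.
f: t := -4 | u := 15 | ((max(y, x) * (y + x)) < (t * -6)): true | u := 7 | v := 0 | iter i=1: | v := 0 | iter i=2: | v := 0 | iter i=3: | v := -1 | iter i=4: | v := -2 | s := 1 | iter i=2: | s := 1 | iter j=0: | s := -3 | iter i=3: | s := -3 | iter j=0: | s := -7 | iter i=4: | s := -7 | iter j=0: | s := -11 | u := 11 | result 2
g: t := -4 | u := 15 | ((t * -6) > (max(y, x) * (y + x))): true | u := 7 | v := 0 | iter i=1: | v := -2 | iter i=2: | v := -2 | iter i=3: | v := -2 | iter i=4: | v := -2 | s := 1 | iter i=2: | s := 1 | iter j=0: | s := 1 | iter i=3: | s := 1 | iter j=0: | s := 1 | iter i=4: | s := 1 | iter j=0: | s := 1 | u := -1 | result 10
2 against 10: the behavior changed.
verdict: not equivalent; witness: x=3, y=-1


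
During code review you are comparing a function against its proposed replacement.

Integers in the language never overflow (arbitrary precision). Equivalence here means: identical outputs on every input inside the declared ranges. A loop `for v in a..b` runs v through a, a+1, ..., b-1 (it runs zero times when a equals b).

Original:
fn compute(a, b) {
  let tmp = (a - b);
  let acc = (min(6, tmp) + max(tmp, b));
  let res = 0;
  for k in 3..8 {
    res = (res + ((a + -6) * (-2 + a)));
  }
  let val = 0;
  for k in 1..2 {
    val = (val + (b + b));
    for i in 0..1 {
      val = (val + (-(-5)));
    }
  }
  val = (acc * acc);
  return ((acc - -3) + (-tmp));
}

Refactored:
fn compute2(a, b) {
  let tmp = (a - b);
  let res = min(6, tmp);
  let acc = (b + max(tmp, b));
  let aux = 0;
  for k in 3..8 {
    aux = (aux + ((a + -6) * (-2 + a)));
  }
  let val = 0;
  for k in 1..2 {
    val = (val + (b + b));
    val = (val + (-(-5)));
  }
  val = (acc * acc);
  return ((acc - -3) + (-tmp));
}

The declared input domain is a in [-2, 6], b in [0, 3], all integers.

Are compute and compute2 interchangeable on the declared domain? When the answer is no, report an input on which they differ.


At a=-2, b=0: compute gives 3, compute2 gives 5.
verdict: not equivalent; witness: a=-2, b=0


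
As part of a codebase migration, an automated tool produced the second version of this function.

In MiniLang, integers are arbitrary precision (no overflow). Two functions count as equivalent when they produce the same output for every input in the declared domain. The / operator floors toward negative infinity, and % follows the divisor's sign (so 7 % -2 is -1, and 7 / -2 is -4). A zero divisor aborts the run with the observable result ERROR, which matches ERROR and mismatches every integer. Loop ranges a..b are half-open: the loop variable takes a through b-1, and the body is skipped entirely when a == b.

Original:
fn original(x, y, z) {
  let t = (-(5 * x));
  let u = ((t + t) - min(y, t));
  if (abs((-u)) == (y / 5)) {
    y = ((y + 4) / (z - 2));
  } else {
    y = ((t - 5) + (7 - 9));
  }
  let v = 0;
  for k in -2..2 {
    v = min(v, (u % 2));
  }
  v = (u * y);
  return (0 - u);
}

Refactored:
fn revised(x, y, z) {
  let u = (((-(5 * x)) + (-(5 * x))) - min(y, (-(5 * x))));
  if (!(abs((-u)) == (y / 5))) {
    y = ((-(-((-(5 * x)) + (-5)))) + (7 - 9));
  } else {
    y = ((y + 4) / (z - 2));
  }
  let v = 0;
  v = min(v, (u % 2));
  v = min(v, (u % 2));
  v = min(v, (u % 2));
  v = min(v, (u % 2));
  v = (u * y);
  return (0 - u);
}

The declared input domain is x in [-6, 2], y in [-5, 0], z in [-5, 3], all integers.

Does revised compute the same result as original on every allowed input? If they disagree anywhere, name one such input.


Changes here: min/max/abs usage differs, plus statement counts differ, plus constant usage differs, plus local variable names differ, plus boolean connective usage differs, plus arithmetic usage differs, plus loop structure differs; the full 486-point sweep finds no disagreement.
verdict: equivalent


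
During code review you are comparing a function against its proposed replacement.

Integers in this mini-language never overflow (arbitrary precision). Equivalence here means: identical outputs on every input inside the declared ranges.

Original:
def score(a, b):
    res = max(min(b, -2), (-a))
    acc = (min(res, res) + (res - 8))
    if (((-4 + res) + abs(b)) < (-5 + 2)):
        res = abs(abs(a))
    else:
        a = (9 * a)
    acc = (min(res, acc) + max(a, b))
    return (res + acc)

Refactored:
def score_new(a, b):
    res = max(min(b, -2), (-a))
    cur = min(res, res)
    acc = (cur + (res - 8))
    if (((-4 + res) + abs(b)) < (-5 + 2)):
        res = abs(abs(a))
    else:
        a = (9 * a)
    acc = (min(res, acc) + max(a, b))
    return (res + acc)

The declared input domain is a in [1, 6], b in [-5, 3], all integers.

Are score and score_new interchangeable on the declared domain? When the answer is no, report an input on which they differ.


Reading the diff, among the changes: local variable names differ; and statement counts differ.
Tracing a=4, b=0: score: res := -2 | acc := -12 | (((-4 + res) + abs(b)) < (-5 + 2)): true | res := 4 | acc := -8 | result -4 | score_new: res := -2 | cur := -2 | acc := -12 | (((-4 + res) + abs(b)) < (-5 + 2)): true | res := 4 | acc := -8 | result -4 — matching result -4.
Checked all 54 inputs in the declared domain: the outputs agree on every one.
verdict: equivalent


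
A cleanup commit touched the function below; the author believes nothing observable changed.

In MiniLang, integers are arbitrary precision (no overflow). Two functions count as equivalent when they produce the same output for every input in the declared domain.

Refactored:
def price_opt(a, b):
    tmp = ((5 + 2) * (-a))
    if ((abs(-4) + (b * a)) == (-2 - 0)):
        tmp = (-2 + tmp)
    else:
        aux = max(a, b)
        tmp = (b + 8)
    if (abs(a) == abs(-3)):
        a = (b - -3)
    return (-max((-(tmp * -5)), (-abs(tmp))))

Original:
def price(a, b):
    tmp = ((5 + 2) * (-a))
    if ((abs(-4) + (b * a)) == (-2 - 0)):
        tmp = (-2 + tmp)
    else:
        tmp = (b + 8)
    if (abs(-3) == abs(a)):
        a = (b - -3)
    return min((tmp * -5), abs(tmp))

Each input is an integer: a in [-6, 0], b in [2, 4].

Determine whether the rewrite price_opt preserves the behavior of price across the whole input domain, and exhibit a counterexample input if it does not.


Behavior is preserved: although local variable names differ; and statement counts differ; and min/max/abs usage differs, the outputs never diverge.
As a probe, take a=0, b=2: price runs tmp=0, then ((abs(-4) + (b * a)) == (-2 - 0)) is false, then tmp=10, then (abs(-3) == abs(a)) is false, then returns -50; price_opt runs tmp=0, then ((abs(-4) + (b * a)) == (-2 - 0)) is false, then aux=2, then tmp=10, then (abs(a) == abs(-3)) is false, then returns -50; both end at -50.
Sweeping the whole domain (21 inputs) finds no disagreement.
verdict: equivalent


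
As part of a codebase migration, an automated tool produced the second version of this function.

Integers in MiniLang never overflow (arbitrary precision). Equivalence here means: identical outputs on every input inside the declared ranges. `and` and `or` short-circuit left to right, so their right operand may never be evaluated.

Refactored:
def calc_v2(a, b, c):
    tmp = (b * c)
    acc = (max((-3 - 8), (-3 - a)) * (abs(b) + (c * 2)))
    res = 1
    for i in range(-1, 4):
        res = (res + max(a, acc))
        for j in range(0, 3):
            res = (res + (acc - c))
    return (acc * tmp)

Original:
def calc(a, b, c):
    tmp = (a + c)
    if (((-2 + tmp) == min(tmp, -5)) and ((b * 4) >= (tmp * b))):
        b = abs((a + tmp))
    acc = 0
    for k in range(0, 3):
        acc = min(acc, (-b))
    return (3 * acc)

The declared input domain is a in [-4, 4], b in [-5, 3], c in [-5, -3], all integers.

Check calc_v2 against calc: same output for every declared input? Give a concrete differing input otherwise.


Consider the input a=-4, b=-5, c=-5.
calc: tmp := -9 | (((-2 + tmp) == min(tmp, -5)) and ((b * 4) >= (tmp * b))): false | acc := 0 | iter k=0: | acc := 0 | iter k=1: | acc := 0 | iter k=2: | acc := 0 | result 0
calc_v2: tmp := 25 | acc := -5 | res := 1 | iter i=-1: | res := -3 | iter j=0: | res := -3 | iter j=1: | res := -3 | iter j=2: | res := -3 | iter i=0: | res := -7 | iter j=0: | res := -7 | iter j=1: | res := -7 | iter j=2: | res := -7 | iter i=1: | res := -11 | iter j=0: | res := -11 | iter j=1: | res := -11 | iter j=2: | res := -11 | iter i=2: | res := -15 | iter j=0: | res := -15 | iter j=1: | res := -15 | iter j=2: | res := -15 | iter i=3: | res := -19 | iter j=0: | res := -19 | iter j=1: | res := -19 | iter j=2: | res := -19 | result -125
0 against -125: the behavior changed.
verdict: not equivalent; witness: a=-4, b=-5, c=-5


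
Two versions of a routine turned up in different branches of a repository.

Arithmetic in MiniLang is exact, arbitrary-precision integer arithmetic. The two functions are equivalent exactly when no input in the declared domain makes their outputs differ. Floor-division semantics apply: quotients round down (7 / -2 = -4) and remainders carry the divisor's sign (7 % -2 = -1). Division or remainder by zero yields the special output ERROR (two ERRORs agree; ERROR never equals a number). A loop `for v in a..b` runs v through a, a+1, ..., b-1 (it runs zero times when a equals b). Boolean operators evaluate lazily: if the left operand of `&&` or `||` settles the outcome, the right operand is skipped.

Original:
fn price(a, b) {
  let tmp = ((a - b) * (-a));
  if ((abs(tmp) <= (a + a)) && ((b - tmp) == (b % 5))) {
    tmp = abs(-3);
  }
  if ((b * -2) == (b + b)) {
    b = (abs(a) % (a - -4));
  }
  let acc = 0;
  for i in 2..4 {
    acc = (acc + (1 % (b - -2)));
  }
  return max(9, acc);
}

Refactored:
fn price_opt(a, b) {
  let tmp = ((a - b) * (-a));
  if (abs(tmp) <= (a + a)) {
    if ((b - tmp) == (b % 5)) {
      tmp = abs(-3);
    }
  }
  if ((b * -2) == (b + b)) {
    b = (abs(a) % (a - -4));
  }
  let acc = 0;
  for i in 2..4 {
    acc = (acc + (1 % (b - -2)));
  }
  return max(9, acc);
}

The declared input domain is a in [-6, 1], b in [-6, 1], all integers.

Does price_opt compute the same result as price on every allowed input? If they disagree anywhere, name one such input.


Changes here: boolean connective usage differs; branching structure differs; statement counts differ; the full 64-point sweep finds no disagreement.
verdict: equivalent
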